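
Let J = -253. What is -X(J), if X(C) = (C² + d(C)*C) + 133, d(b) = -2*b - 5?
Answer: 62611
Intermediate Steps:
d(b) = -5 - 2*b
X(C) = 133 + C² + C*(-5 - 2*C) (X(C) = (C² + (-5 - 2*C)*C) + 133 = (C² + C*(-5 - 2*C)) + 133 = 133 + C² + C*(-5 - 2*C))
-X(J) = -(133 - 1*(-253)² - 5*(-253)) = -(133 - 1*64009 + 1265) = -(133 - 64009 + 1265) = -1*(-62611) = 62611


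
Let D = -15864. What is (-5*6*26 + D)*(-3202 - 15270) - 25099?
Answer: 307422869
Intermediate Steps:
(-5*6*26 + D)*(-3202 - 15270) - 25099 = (-5*6*26 - 15864)*(-3202 - 15270) - 25099 = (-30*26 - 15864)*(-18472) - 25099 = (-780 - 15864)*(-18472) - 25099 = -16644*(-18472) - 25099 = 307447968 - 25099 = 307422869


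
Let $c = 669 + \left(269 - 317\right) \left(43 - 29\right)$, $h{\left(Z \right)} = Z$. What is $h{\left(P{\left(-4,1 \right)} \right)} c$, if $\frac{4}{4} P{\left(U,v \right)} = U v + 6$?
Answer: $-6$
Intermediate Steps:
$P{\left(U,v \right)} = 6 + U v$ ($P{\left(U,v \right)} = U v + 6 = 6 + U v$)
$c = -3$ ($c = 669 - 672 = -3$)
$h{\left(P{\left(-4,1 \right)} \right)} c = \left(6 - 4\right) \left(-3\right) = 2 \left(-3\right) = -6$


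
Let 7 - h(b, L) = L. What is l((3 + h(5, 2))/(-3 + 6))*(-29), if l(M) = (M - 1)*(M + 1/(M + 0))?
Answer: -10585/72 ≈ -147.01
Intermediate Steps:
h(b, L) = 7 - L
l(M) = (-1 + M)*(M + 1/M)
l((3 + h(5, 2))/(-3 + 6))*(-29) = (1 + ((3 + (7 - 1*2))/(-3 + 6))**2 - (3 + (7 - 1*2))/(-3 + 6) - 1/((3 + (7 - 1*2))/(-3 + 6)))*(-29) = (1 + ((3 + (7 - 2))/3)**2 - (3 + (7 - 2))/3 - 1/((3 + (7 - 2))/3))*(-29) = (1 + ((3 + 5)*(1/3))**2 - (3 + 5)/3 - 1/((3 + 5)*(1/3)))*(-29) = (1 + (8*(1/3))**2 - 8/3 - 1/(8*(1/3)))*(-29) = (1 + (8/3)**2 - 1*8/3 - 1/8/3)*(-29) = (1 + 64/9 - 8/3 - 1*3/8)*(-29) = (1 + 64/9 - 8/3 - 3/8)*(-29) = (365/72)*(-29) = -10585/72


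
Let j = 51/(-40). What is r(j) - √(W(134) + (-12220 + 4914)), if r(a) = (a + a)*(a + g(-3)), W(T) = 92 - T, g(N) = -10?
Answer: 23001/800 - 2*I*√1837 ≈ 28.751 - 85.72*I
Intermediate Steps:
j = -51/40 (j = 51*(-1/40) = -51/40 ≈ -1.2750)
r(a) = 2*a*(-10 + a) (r(a) = (a + a)*(a - 10) = (2*a)*(-10 + a) = 2*a*(-10 + a))
r(j) - √(W(134) + (-12220 + 4914)) = 2*(-51/40)*(-10 - 51/40) - √((92 - 1*134) + (-12220 + 4914)) = 2*(-51/40)*(-451/40) - √((92 - 134) - 7306) = 23001/800 - √(-42 - 7306) = 23001/800 - √(-7348) = 23001/800 - 2*I*√1837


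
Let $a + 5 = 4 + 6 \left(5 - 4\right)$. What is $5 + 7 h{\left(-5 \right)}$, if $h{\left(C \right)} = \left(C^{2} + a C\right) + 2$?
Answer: $19$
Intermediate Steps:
$a = 5$ ($a = -5 + \left(4 + 6 \left(5 - 4\right)\right) = -5 + \left(4 + 6 \cdot 1\right) = -5 + \left(4 + 6\right) = -5 + 10 = 5$)
$h{\left(C \right)} = 2 + C^{2} + 5 C$ ($h{\left(C \right)} = \left(C^{2} + 5 C\right) + 2 = 2 + C^{2} + 5 C$)
$5 + 7 h{\left(-5 \right)} = 5 + 7 \left(2 + \left(-5\right)^{2} + 5 \left(-5\right)\right) = 5 + 7 \left(2 + 25 - 25\right) = 5 + 7 \cdot 2 = 5 + 14 = 19$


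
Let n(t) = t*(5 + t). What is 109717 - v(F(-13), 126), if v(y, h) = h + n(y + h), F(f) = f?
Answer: 96257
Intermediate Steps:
v(y, h) = h + (h + y)*(5 + h + y) (v(y, h) = h + (y + h)*(5 + (y + h)) = h + (h + y)*(5 + (h + y)) = h + (h + y)*(5 + h + y))
109717 - v(F(-13), 126) = 109717 - (126 + (126 - 13)*(5 + 126 - 13)) = 109717 - (126 + 113*118) = 109717 - (126 + 13334) = 109717 - 1*13460 = 109717 - 13460 = 96257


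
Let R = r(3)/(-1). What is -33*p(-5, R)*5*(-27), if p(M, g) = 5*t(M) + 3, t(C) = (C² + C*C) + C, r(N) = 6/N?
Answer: 1015740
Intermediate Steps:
t(C) = C + 2*C² (t(C) = (C² + C²) + C = 2*C² + C = C + 2*C²)
R = -2 (R = (6/3)/(-1) = (6*(⅓))*(-1) = 2*(-1) = -2)
p(M, g) = 3 + 5*M*(1 + 2*M) (p(M, g) = 5*(M*(1 + 2*M)) + 3 = 5*M*(1 + 2*M) + 3 = 3 + 5*M*(1 + 2*M))
-33*p(-5, R)*5*(-27) = -33*(3 + 5*(-5)*(1 + 2*(-5)))*5*(-27) = -33*(3 + 5*(-5)*(1 - 10))*5*(-27) = -33*(3 + 5*(-5)*(-9))*5*(-27) = -33*(3 + 225)*5*(-27) = -7524*5*(-27) = -33*1140*(-27) = -37620*(-27) = 1015740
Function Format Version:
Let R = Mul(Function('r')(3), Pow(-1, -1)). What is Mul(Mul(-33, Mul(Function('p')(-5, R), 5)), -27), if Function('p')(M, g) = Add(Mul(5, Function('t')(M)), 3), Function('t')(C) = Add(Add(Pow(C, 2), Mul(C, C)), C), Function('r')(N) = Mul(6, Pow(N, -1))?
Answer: 1015740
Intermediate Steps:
Function('t')(C) = Add(C, Mul(2, Pow(C, 2))) (Function('t')(C) = Add(Add(Pow(C, 2), Pow(C, 2)), C) = Add(Mul(2, Pow(C, 2)), C) = Add(C, Mul(2, Pow(C, 2))))
R = -2 (R = Mul(Mul(6, Pow(3, -1)), Pow(-1, -1)) = Mul(Mul(6, Rational(1, 3)), -1) = Mul(2, -1) = -2)
Function('p')(M, g) = Add(3, Mul(5, M, Add(1, Mul(2, M)))) (Function('p')(M, g) = Add(Mul(5, Mul(M, Add(1, Mul(2, M)))), 3) = Add(Mul(5, M, Add(1, Mul(2, M))), 3) = Add(3, Mul(5, M, Add(1, Mul(2, M)))))
Mul(Mul(-33, Mul(Function('p')(-5, R), 5)), -27) = Mul(Mul(-33, Mul(Add(3, Mul(5, -5, Add(1, Mul(2, -5)))), 5)), -27) = Mul(Mul(-33, Mul(Add(3, Mul(5, -5, Add(1, -10))), 5)), -27) = Mul(Mul(-33, Mul(Add(3, Mul(5, -5, -9)), 5)), -27) = Mul(Mul(-33, Mul(Add(3, 225), 5)), -27) = Mul(Mul(-33, Mul(228, 5)), -27) = Mul(Mul(-33, 1140), -27) = Mul(-37620, -27) = 1015740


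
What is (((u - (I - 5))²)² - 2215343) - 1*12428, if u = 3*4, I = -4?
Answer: -2033290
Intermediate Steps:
u = 12
(((u - (I - 5))²)² - 2215343) - 1*12428 = (((12 - (-4 - 5))²)² - 2215343) - 1*12428 = (((12 - 1*(-9))²)² - 2215343) - 12428 = (((12 + 9)²)² - 2215343) - 12428 = ((21²)² - 2215343) - 12428 = (441² - 2215343) - 12428 = (194481 - 2215343) - 12428 = -2020862 - 12428 = -2033290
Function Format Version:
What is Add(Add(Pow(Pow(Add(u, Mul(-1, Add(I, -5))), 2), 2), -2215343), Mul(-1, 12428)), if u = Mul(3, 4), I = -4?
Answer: -2033290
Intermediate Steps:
u = 12
Add(Add(Pow(Pow(Add(u, Mul(-1, Add(I, -5))), 2), 2), -2215343), Mul(-1, 12428)) = Add(Add(Pow(Pow(Add(12, Mul(-1, Add(-4, -5))), 2), 2), -2215343), Mul(-1, 12428)) = Add(Add(Pow(Pow(Add(12, Mul(-1, -9)), 2), 2), -2215343), -12428) = Add(Add(Pow(Pow(Add(12, 9), 2), 2), -2215343), -12428) = Add(Add(Pow(Pow(21, 2), 2), -2215343), -12428) = Add(Add(Pow(441, 2), -2215343), -12428) = Add(Add(194481, -2215343), -12428) = Add(-2020862, -12428) = -2033290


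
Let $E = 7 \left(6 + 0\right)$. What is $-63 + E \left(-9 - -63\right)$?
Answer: $2205$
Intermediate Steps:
$E = 42$ ($E = 7 \cdot 6 = 42$)
$-63 + E \left(-9 - -63\right) = -63 + 42 \left(-9 - -63\right) = -63 + 42 \left(-9 + 63\right) = -63 + 42 \cdot 54 = -63 + 2268 = 2205$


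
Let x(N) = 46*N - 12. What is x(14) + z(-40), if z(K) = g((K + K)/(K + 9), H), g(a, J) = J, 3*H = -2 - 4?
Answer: 630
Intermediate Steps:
H = -2 (H = (-2 - 4)/3 = (⅓)*(-6) = -2)
x(N) = -12 + 46*N
z(K) = -2
x(14) + z(-40) = (-12 + 46*14) - 2 = (-12 + 644) - 2 = 632 - 2 = 630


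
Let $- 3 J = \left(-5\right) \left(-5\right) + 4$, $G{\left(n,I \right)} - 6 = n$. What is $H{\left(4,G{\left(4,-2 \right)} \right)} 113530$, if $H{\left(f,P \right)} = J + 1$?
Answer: $- \frac{2951780}{3} \approx -9.8393 \cdot 10^{5}$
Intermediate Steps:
$G{\left(n,I \right)} = 6 + n$
$J = - \frac{29}{3}$ ($J = - \frac{\left(-5\right) \left(-5\right) + 4}{3} = - \frac{25 + 4}{3} = \left(- \frac{1}{3}\right) 29 = - \frac{29}{3} \approx -9.6667$)
$H{\left(f,P \right)} = - \frac{26}{3}$ ($H{\left(f,P \right)} = - \frac{29}{3} + 1 = - \frac{26}{3}$)
$H{\left(4,G{\left(4,-2 \right)} \right)} 113530 = \left(- \frac{26}{3}\right) 113530 = - \frac{2951780}{3}$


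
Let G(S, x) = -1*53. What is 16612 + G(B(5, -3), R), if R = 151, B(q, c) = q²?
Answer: 16559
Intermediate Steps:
G(S, x) = -53
16612 + G(B(5, -3), R) = 16612 - 53 = 16559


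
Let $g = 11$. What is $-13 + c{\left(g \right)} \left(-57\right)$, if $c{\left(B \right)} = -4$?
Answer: $215$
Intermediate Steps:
$-13 + c{\left(g \right)} \left(-57\right) = -13 - -228 = -13 + 228 = 215$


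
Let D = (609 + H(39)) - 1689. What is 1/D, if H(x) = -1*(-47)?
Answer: -1/1033 ≈ -0.00096805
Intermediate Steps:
H(x) = 47
D = -1033 (D = (609 + 47) - 1689 = 656 - 1689 = -1033)
1/D = 1/(-1033) = -1/1033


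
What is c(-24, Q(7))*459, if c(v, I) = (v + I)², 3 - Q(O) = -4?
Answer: 132651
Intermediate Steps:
Q(O) = 7 (Q(O) = 3 - 1*(-4) = 3 + 4 = 7)
c(v, I) = (I + v)²
c(-24, Q(7))*459 = (7 - 24)²*459 = (-17)²*459 = 289*459 = 132651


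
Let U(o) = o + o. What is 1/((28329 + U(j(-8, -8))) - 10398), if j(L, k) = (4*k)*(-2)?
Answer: 1/18059 ≈ 5.5374e-5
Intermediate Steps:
j(L, k) = -8*k
U(o) = 2*o
1/((28329 + U(j(-8, -8))) - 10398) = 1/((28329 + 2*(-8*(-8))) - 10398) = 1/((28329 + 2*64) - 10398) = 1/((28329 + 128) - 10398) = 1/(28457 - 10398) = 1/18059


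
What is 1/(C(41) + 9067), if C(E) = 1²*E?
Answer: 1/9108 ≈ 0.00010979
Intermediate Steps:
C(E) = E (C(E) = 1*E = E)
1/(C(41) + 9067) = 1/(41 + 9067) = 1/9108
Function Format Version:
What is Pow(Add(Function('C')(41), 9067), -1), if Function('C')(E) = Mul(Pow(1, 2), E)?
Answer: Rational(1, 9108) ≈ 0.00010979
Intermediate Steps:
Function('C')(E) = E (Function('C')(E) = Mul(1, E) = E)
Pow(Add(Function('C')(41), 9067), -1) = Pow(Add(41, 9067), -1) = Pow(9108, -1) = Rational(1, 9108)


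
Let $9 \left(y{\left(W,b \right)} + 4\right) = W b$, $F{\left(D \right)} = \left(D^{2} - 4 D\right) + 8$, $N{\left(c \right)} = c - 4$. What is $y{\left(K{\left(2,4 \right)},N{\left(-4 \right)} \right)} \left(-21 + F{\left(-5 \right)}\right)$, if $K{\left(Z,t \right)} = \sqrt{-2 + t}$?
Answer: $-128 - \frac{256 \sqrt{2}}{9} \approx -168.23$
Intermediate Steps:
$N{\left(c \right)} = -4 + c$
$F{\left(D \right)} = 8 + D^{2} - 4 D$
$y{\left(W,b \right)} = -4 + \frac{W b}{9}$
$y{\left(K{\left(2,4 \right)},N{\left(-4 \right)} \right)} \left(-21 + F{\left(-5 \right)}\right) = \left(-4 + \frac{\sqrt{-2 + 4} \left(-4 - 4\right)}{9}\right) \left(-21 + \left(8 + \left(-5\right)^{2} - -20\right)\right) = \left(-4 + \frac{1}{9} \sqrt{2} \left(-8\right)\right) \left(-21 + \left(8 + 25 + 20\right)\right) = \left(-4 - \frac{8 \sqrt{2}}{9}\right) \left(-21 + 53\right) = \left(-4 - \frac{8 \sqrt{2}}{9}\right) 32 = -128 - \frac{256 \sqrt{2}}{9}$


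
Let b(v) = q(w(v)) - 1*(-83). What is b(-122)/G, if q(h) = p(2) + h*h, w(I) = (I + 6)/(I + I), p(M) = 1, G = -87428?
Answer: -313405/325319588 ≈ -0.00096338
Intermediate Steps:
w(I) = (6 + I)/(2*I) (w(I) = (6 + I)/((2*I)) = (6 + I)*(1/(2*I)) = (6 + I)/(2*I))
q(h) = 1 + h² (q(h) = 1 + h*h = 1 + h²)
b(v) = 84 + (6 + v)²/(4*v²) (b(v) = (1 + ((6 + v)/(2*v))²) - 1*(-83) = (1 + (6 + v)²/(4*v²)) + 83 = 84 + (6 + v)²/(4*v²))
b(-122)/G = (84 + (¼)*(6 - 122)²/(-122)²)/(-87428) = (84 + (¼)*(1/14884)*(-116)²)*(-1/87428) = (84 + (¼)*(1/14884)*13456)*(-1/87428) = (84 + 841/3721)*(-1/87428) = (313405/3721)*(-1/87428) = -313405/325319588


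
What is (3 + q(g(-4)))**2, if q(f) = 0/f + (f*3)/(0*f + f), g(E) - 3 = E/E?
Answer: 36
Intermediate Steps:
g(E) = 4 (g(E) = 3 + E/E = 3 + 1 = 4)
q(f) = 3 (q(f) = 0 + (3*f)/(0 + f) = 0 + (3*f)/f = 0 + 3 = 3)
(3 + q(g(-4)))**2 = (3 + 3)**2 = 6**2 = 36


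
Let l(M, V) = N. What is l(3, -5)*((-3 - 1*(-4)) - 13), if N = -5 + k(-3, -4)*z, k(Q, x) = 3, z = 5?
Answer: -120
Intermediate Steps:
N = 10 (N = -5 + 3*5 = -5 + 15 = 10)
l(M, V) = 10
l(3, -5)*((-3 - 1*(-4)) - 13) = 10*((-3 - 1*(-4)) - 13) = 10*((-3 + 4) - 13) = 10*(1 - 13) = 10*(-12) = -120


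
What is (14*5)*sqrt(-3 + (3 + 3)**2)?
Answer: 70*sqrt(33) ≈ 402.12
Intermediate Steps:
(14*5)*sqrt(-3 + (3 + 3)**2) = 70*sqrt(-3 + 6**2) = 70*sqrt(-3 + 36) = 70*sqrt(33)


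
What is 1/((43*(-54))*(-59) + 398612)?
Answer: 1/535610 ≈ 1.8670e-6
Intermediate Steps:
1/((43*(-54))*(-59) + 398612) = 1/(-2322*(-59) + 398612) = 1/(136998 + 398612) = 1/535610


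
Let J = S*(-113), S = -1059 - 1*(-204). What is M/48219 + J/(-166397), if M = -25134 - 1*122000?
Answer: -29141334883/8023496943 ≈ -3.6320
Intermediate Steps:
S = -855 (S = -1059 + 204 = -855)
M = -147134 (M = -25134 - 122000 = -147134)
J = 96615 (J = -855*(-113) = 96615)
M/48219 + J/(-166397) = -147134/48219 + 96615/(-166397) = -147134*1/48219 + 96615*(-1/166397) = -147134/48219 - 96615/166397 = -29141334883/8023496943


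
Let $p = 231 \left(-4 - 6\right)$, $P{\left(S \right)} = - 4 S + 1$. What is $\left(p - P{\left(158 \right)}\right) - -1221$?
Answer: $-458$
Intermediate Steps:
$P{\left(S \right)} = 1 - 4 S$
$p = -2310$ ($p = 231 \left(-10\right) = -2310$)
$\left(p - P{\left(158 \right)}\right) - -1221 = \left(-2310 - \left(1 - 632\right)\right) - -1221 = \left(-2310 - \left(1 - 632\right)\right) + 1221 = \left(-2310 - -631\right) + 1221 = \left(-2310 + 631\right) + 1221 = -1679 + 1221 = -458$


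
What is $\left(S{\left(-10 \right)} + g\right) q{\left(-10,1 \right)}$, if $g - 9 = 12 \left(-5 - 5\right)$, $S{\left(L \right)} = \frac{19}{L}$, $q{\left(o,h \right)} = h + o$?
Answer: $\frac{10161}{10} \approx 1016.1$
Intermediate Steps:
$g = -111$ ($g = 9 + 12 \left(-5 - 5\right) = 9 + 12 \left(-10\right) = 9 - 120 = -111$)
$\left(S{\left(-10 \right)} + g\right) q{\left(-10,1 \right)} = \left(\frac{19}{-10} - 111\right) \left(1 - 10\right) = \left(19 \left(- \frac{1}{10}\right) - 111\right) \left(-9\right) = \left(- \frac{19}{10} - 111\right) \left(-9\right) = \left(- \frac{1129}{10}\right) \left(-9\right) = \frac{10161}{10}$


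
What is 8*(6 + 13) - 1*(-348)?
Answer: 500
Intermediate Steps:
8*(6 + 13) - 1*(-348) = 8*19 + 348 = 152 + 348 = 500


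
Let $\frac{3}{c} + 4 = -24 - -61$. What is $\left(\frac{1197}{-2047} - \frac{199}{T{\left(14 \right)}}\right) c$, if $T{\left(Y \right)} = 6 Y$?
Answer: $- \frac{507901}{1891428} \approx -0.26853$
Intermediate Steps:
$c = \frac{1}{11}$ ($c = \frac{3}{-4 - -37} = \frac{3}{-4 + \left(-24 + 61\right)} = \frac{3}{-4 + 37} = \frac{3}{33} = 3 \cdot \frac{1}{33} = \frac{1}{11} \approx 0.090909$)
$\left(\frac{1197}{-2047} - \frac{199}{T{\left(14 \right)}}\right) c = \left(\frac{1197}{-2047} - \frac{199}{6 \cdot 14}\right) \frac{1}{11} = \left(1197 \left(- \frac{1}{2047}\right) - \frac{199}{84}\right) \frac{1}{11} = \left(- \frac{1197}{2047} - \frac{199}{84}\right) \frac{1}{11} = \left(- \frac{507901}{171948}\right) \frac{1}{11} = - \frac{507901}{1891428}$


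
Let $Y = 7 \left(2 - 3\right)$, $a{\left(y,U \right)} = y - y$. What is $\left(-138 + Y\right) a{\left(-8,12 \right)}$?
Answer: $0$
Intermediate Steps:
$a{\left(y,U \right)} = 0$
$Y = -7$ ($Y = 7 \left(-1\right) = -7$)
$\left(-138 + Y\right) a{\left(-8,12 \right)} = \left(-138 - 7\right) 0 = \left(-145\right) 0 = 0$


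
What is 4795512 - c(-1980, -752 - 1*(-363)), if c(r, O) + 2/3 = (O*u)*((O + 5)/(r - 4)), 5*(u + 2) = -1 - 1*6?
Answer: 2229794356/465 ≈ 4.7953e+6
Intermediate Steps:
u = -17/5 (u = -2 + (-1 - 1*6)/5 = -2 + (-1 - 6)/5 = -2 + (⅕)*(-7) = -2 - 7/5 = -17/5 ≈ -3.4000)
c(r, O) = -⅔ - 17*O*(5 + O)/(5*(-4 + r)) (c(r, O) = -⅔ + (O*(-17/5))*((O + 5)/(r - 4)) = -⅔ + (-17*O/5)*((5 + O)/(-4 + r)) = -⅔ - 17*O*(5 + O)/(5*(-4 + r)))
4795512 - c(-1980, -752 - 1*(-363)) = 4795512 - (40 - 255*(-752 - 1*(-363)) - 51*(-752 - 1*(-363))² - 10*(-1980))/(15*(-4 - 1980)) = 4795512 - (40 - 255*(-752 + 363) - 51*(-752 + 363)² + 19800)/(15*(-1984)) = 4795512 - (-1)*(40 - 255*(-389) - 51*(-389)² + 19800)/(15*1984) = 4795512 - (-1)*(40 + 99195 - 51*151321 + 19800)/(15*1984) = 4795512 - (-1)*(40 + 99195 - 7717371 + 19800)/(15*1984) = 4795512 - (-1)*(-7598336)/(15*1984) = 4795512 - 1*118724/465 = 4795512 - 118724/465 = 2229794356/465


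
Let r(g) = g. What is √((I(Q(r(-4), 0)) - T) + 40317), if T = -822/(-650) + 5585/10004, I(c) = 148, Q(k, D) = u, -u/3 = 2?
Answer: √4277342904318003/325130 ≈ 201.15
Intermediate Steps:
u = -6 (u = -3*2 = -6)
Q(k, D) = -6
T = 5926769/3251300 (T = -822*(-1/650) + 5585*(1/10004) = 411/325 + 5585/10004 = 5926769/3251300 ≈ 1.8229)
√((I(Q(r(-4), 0)) - T) + 40317) = √((148 - 1*5926769/3251300) + 40317) = √((148 - 5926769/3251300) + 40317) = √(475265631/3251300 + 40317) = √(131557927731/3251300) = √4277342904318003/325130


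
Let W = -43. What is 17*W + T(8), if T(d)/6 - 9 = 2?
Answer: -665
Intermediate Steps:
T(d) = 66 (T(d) = 54 + 6*2 = 54 + 12 = 66)
17*W + T(8) = 17*(-43) + 66 = -731 + 66 = -665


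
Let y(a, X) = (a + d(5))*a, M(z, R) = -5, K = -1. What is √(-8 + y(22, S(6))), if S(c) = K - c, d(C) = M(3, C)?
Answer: √366 ≈ 19.131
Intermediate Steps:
d(C) = -5
S(c) = -1 - c
y(a, X) = a*(-5 + a) (y(a, X) = (a - 5)*a = (-5 + a)*a = a*(-5 + a))
√(-8 + y(22, S(6))) = √(-8 + 22*(-5 + 22)) = √(-8 + 22*17) = √(-8 + 374) = √366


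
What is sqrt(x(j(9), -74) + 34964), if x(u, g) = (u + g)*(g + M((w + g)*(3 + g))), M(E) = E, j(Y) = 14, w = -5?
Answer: 28*I*sqrt(379) ≈ 545.1*I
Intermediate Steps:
x(u, g) = (g + u)*(g + (-5 + g)*(3 + g)) (x(u, g) = (u + g)*(g + (-5 + g)*(3 + g)) = (g + u)*(g + (-5 + g)*(3 + g)))
sqrt(x(j(9), -74) + 34964) = sqrt(((-74)**3 - 1*(-74)**2 - 15*(-74) - 15*14 + 14*(-74)**2 - 1*(-74)*14) + 34964) = sqrt((-405224 - 1*5476 + 1110 - 210 + 14*5476 + 1036) + 34964) = sqrt((-405224 - 5476 + 1110 - 210 + 76664 + 1036) + 34964) = sqrt(-332100 + 34964) = sqrt(-297136) = 28*I*sqrt(379)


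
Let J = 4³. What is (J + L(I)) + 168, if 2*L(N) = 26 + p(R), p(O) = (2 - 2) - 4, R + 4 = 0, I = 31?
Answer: 243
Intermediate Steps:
J = 64
R = -4 (R = -4 + 0 = -4)
p(O) = -4 (p(O) = 0 - 4 = -4)
L(N) = 11 (L(N) = (26 - 4)/2 = (½)*22 = 11)
(J + L(I)) + 168 = (64 + 11) + 168 = 75 + 168 = 243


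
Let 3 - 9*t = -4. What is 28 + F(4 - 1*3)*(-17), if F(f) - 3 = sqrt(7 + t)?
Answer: -23 - 17*sqrt(70)/3 ≈ -70.411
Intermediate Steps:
t = 7/9 (t = 1/3 - 1/9*(-4) = 1/3 + 4/9 = 7/9 ≈ 0.77778)
F(f) = 3 + sqrt(70)/3 (F(f) = 3 + sqrt(7 + 7/9) = 3 + sqrt(70/9) = 3 + sqrt(70)/3)
28 + F(4 - 1*3)*(-17) = 28 + (3 + sqrt(70)/3)*(-17) = 28 + (-51 - 17*sqrt(70)/3) = -23 - 17*sqrt(70)/3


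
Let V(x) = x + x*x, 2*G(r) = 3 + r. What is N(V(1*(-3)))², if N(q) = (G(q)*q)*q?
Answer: 26244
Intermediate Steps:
G(r) = 3/2 + r/2 (G(r) = (3 + r)/2 = 3/2 + r/2)
V(x) = x + x²
N(q) = q²*(3/2 + q/2) (N(q) = ((3/2 + q/2)*q)*q = (q*(3/2 + q/2))*q = q²*(3/2 + q/2))
N(V(1*(-3)))² = (((1*(-3))*(1 + 1*(-3)))²*(3 + (1*(-3))*(1 + 1*(-3)))/2)² = ((-3*(1 - 3))²*(3 - 3*(1 - 3))/2)² = ((-3*(-2))²*(3 - 3*(-2))/2)² = ((½)*6²*(3 + 6))² = ((½)*36*9)² = 162² = 26244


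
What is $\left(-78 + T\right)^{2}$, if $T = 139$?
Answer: $3721$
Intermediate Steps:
$\left(-78 + T\right)^{2} = \left(-78 + 139\right)^{2} = 61^{2} = 3721$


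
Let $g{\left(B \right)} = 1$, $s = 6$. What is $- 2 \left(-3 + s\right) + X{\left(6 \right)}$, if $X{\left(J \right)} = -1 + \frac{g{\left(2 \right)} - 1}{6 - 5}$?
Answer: $-7$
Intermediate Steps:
$X{\left(J \right)} = -1$ ($X{\left(J \right)} = -1 + \frac{1 - 1}{6 - 5} = -1 + \frac{0}{1} = -1 + 0 \cdot 1 = -1 + 0 = -1$)
$- 2 \left(-3 + s\right) + X{\left(6 \right)} = - 2 \left(-3 + 6\right) - 1 = \left(-2\right) 3 - 1 = -6 - 1 = -7$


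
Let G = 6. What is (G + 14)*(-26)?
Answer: -520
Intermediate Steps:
(G + 14)*(-26) = (6 + 14)*(-26) = 20*(-26) = -520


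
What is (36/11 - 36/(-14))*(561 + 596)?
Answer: 520650/77 ≈ 6761.7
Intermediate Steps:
(36/11 - 36/(-14))*(561 + 596) = (36*(1/11) - 36*(-1/14))*1157 = (36/11 + 18/7)*1157 = (450/77)*1157 = 520650/77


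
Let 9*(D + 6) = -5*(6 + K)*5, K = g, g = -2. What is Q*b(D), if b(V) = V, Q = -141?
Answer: 7238/3 ≈ 2412.7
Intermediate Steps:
K = -2
D = -154/9 (D = -6 + (-5*(6 - 2)*5)/9 = -6 + (-5*4*5)/9 = -6 + (-20*5)/9 = -6 + (⅑)*(-100) = -6 - 100/9 = -154/9 ≈ -17.111)
Q*b(D) = -141*(-154/9) = 7238/3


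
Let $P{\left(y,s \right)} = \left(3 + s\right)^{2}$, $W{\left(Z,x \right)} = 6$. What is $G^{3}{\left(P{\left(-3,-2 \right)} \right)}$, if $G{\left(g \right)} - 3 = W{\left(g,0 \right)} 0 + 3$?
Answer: $216$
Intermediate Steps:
$G{\left(g \right)} = 6$ ($G{\left(g \right)} = 3 + \left(6 \cdot 0 + 3\right) = 3 + \left(0 + 3\right) = 3 + 3 = 6$)
$G^{3}{\left(P{\left(-3,-2 \right)} \right)} = 6^{3} = 216$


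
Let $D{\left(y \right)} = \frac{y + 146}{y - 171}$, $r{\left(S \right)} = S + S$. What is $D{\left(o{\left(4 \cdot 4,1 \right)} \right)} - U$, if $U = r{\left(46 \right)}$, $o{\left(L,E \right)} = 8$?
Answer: $- \frac{15150}{163} \approx -92.945$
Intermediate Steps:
$r{\left(S \right)} = 2 S$
$D{\left(y \right)} = \frac{146 + y}{-171 + y}$
$U = 92$ ($U = 2 \cdot 46 = 92$)
$D{\left(o{\left(4 \cdot 4,1 \right)} \right)} - U = \frac{146 + 8}{-171 + 8} - 92 = \frac{1}{-163} \cdot 154 - 92 = \left(- \frac{1}{163}\right) 154 - 92 = - \frac{154}{163} - 92 = - \frac{15150}{163}$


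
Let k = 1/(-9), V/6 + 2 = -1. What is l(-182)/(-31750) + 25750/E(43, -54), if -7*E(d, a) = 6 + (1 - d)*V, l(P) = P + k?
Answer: -67592111/285750 ≈ -236.54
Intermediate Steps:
V = -18 (V = -12 + 6*(-1) = -12 - 6 = -18)
k = -1/9 ≈ -0.11111
l(P) = -1/9 + P (l(P) = P - 1/9 = -1/9 + P)
E(d, a) = 12/7 - 18*d/7 (E(d, a) = -(6 + (1 - d)*(-18))/7 = -(6 + (-18 + 18*d))/7 = -(-12 + 18*d)/7 = 12/7 - 18*d/7)
l(-182)/(-31750) + 25750/E(43, -54) = (-1/9 - 182)/(-31750) + 25750/(12/7 - 18/7*43) = -1639/9*(-1/31750) + 25750/(12/7 - 774/7) = 1639/285750 + 25750/(-762/7) = 1639/285750 + 25750*(-7/762) = 1639/285750 - 90125/381 = -67592111/285750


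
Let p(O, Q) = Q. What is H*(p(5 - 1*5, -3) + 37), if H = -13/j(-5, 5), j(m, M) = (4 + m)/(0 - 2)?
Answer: -884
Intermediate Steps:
j(m, M) = -2 - m/2 (j(m, M) = (4 + m)/(-2) = (4 + m)*(-½) = -2 - m/2)
H = -26 (H = -13/(-2 - ½*(-5)) = -13/(-2 + 5/2) = -13/½ = -13*2 = -26)
H*(p(5 - 1*5, -3) + 37) = -26*(-3 + 37) = -26*34 = -884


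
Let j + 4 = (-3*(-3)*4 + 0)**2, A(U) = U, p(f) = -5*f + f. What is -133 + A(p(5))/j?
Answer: -42964/323 ≈ -133.02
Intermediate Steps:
p(f) = -4*f
j = 1292 (j = -4 + (-3*(-3)*4 + 0)**2 = -4 + (9*4 + 0)**2 = -4 + (36 + 0)**2 = -4 + 36**2 = -4 + 1296 = 1292)
-133 + A(p(5))/j = -133 + (-4*5)/1292 = -133 + (1/1292)*(-20) = -133 - 5/323 = -42964/323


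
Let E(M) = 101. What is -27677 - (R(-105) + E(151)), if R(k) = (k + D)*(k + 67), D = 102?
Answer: -27892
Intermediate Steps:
R(k) = (67 + k)*(102 + k) (R(k) = (k + 102)*(k + 67) = (102 + k)*(67 + k) = (67 + k)*(102 + k))
-27677 - (R(-105) + E(151)) = -27677 - ((6834 + (-105)² + 169*(-105)) + 101) = -27677 - ((6834 + 11025 - 17745) + 101) = -27677 - (114 + 101) = -27677 - 1*215 = -27677 - 215 = -27892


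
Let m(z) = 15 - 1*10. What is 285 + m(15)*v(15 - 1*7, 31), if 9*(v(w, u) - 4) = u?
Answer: 2900/9 ≈ 322.22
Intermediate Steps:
v(w, u) = 4 + u/9
m(z) = 5 (m(z) = 15 - 10 = 5)
285 + m(15)*v(15 - 1*7, 31) = 285 + 5*(4 + (⅑)*31) = 285 + 5*(4 + 31/9) = 285 + 5*(67/9) = 285 + 335/9 = 2900/9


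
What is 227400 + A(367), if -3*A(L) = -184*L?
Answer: 749728/3 ≈ 2.4991e+5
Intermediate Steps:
A(L) = 184*L/3 (A(L) = -(-184)*L/3 = 184*L/3)
227400 + A(367) = 227400 + (184/3)*367 = 227400 + 67528/3 = 749728/3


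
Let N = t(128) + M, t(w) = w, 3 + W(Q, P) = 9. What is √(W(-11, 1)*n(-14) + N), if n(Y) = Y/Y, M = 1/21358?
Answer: 9*√754642214/21358 ≈ 11.576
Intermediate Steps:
M = 1/21358 ≈ 4.6821e-5
n(Y) = 1
W(Q, P) = 6 (W(Q, P) = -3 + 9 = 6)
N = 2733825/21358 (N = 128 + 1/21358 = 2733825/21358 ≈ 128.00)
√(W(-11, 1)*n(-14) + N) = √(6*1 + 2733825/21358) = √(6 + 2733825/21358) = √(2861973/21358) = 9*√754642214/21358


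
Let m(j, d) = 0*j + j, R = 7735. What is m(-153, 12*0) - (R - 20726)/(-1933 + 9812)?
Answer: -1192496/7879 ≈ -151.35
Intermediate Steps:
m(j, d) = j (m(j, d) = 0 + j = j)
m(-153, 12*0) - (R - 20726)/(-1933 + 9812) = -153 - (7735 - 20726)/(-1933 + 9812) = -153 - (-12991)/7879 = -153 - 1*(-12991/7879) = -153 + 12991/7879 = -1192496/7879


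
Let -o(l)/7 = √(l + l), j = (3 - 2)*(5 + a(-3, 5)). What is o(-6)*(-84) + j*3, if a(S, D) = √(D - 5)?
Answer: 15 + 1176*I*√3 ≈ 15.0 + 2036.9*I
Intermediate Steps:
a(S, D) = √(-5 + D)
j = 5 (j = (3 - 2)*(5 + √(-5 + 5)) = 1*(5 + √0) = 1*(5 + 0) = 1*5 = 5)
o(l) = -7*√2*√l (o(l) = -7*√(l + l) = -7*√2*√l)
o(-6)*(-84) + j*3 = -7*√2*√(-6)*(-84) + 5*3 = -7*√2*I*√6*(-84) + 15 = -14*I*√3*(-84) + 15 = 1176*I*√3 + 15 = 15 + 1176*I*√3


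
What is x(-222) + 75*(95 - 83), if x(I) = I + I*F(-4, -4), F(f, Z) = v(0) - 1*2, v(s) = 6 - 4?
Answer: 678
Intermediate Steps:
v(s) = 2
F(f, Z) = 0 (F(f, Z) = 2 - 1*2 = 2 - 2 = 0)
x(I) = I (x(I) = I + I*0 = I + 0 = I)
x(-222) + 75*(95 - 83) = -222 + 75*(95 - 83) = -222 + 75*12 = -222 + 900 = 678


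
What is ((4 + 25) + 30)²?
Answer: 3481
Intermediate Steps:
((4 + 25) + 30)² = (29 + 30)² = 59² = 3481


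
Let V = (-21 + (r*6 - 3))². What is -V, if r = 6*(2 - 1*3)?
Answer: -3600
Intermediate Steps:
r = -6 (r = 6*(2 - 3) = 6*(-1) = -6)
V = 3600 (V = (-21 + (-6*6 - 3))² = (-21 + (-36 - 3))² = (-21 - 39)² = (-60)² = 3600)
-V = -1*3600 = -3600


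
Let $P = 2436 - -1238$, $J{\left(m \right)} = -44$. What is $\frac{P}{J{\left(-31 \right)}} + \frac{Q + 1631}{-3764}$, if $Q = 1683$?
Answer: $- \frac{79402}{941} \approx -84.38$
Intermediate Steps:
$P = 3674$ ($P = 2436 + 1238 = 3674$)
$\frac{P}{J{\left(-31 \right)}} + \frac{Q + 1631}{-3764} = \frac{3674}{-44} + \frac{1683 + 1631}{-3764} = 3674 \left(- \frac{1}{44}\right) + 3314 \left(- \frac{1}{3764}\right) = - \frac{167}{2} - \frac{1657}{1882} = - \frac{79402}{941}$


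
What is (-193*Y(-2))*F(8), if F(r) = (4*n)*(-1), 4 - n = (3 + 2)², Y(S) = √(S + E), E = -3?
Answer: -16212*I*√5 ≈ -36251.0*I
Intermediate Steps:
Y(S) = √(-3 + S) (Y(S) = √(S - 3) = √(-3 + S))
n = -21 (n = 4 - (3 + 2)² = 4 - 1*5² = 4 - 1*25 = 4 - 25 = -21)
F(r) = 84 (F(r) = (4*(-21))*(-1) = -84*(-1) = 84)
(-193*Y(-2))*F(8) = -193*√(-3 - 2)*84 = -193*I*√5*84 = -16212*I*√5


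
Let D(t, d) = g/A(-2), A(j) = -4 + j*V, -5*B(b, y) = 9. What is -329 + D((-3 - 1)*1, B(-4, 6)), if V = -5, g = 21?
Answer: -651/2 ≈ -325.50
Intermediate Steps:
B(b, y) = -9/5 (B(b, y) = -1/5*9 = -9/5)
A(j) = -4 - 5*j (A(j) = -4 + j*(-5) = -4 - 5*j)
D(t, d) = 7/2 (D(t, d) = 21/(-4 - 5*(-2)) = 21/(-4 + 10) = 21/6 = 21*(1/6) = 7/2)
-329 + D((-3 - 1)*1, B(-4, 6)) = -329 + 7/2 = -651/2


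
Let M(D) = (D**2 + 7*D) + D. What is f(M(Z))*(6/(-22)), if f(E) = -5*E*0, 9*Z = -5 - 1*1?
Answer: 0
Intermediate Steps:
Z = -2/3 (Z = (-5 - 1*1)/9 = (-5 - 1)/9 = (1/9)*(-6) = -2/3 ≈ -0.66667)
M(D) = D**2 + 8*D
f(E) = 0
f(M(Z))*(6/(-22)) = 0*(6/(-22)) = 0*(6*(-1/22)) = 0*(-3/11) = 0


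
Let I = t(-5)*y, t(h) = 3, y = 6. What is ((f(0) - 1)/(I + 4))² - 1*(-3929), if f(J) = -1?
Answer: 475410/121 ≈ 3929.0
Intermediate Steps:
I = 18 (I = 3*6 = 18)
((f(0) - 1)/(I + 4))² - 1*(-3929) = ((-1 - 1)/(18 + 4))² - 1*(-3929) = (-2/22)² + 3929 = (-2*1/22)² + 3929 = (-1/11)² + 3929 = 1/121 + 3929 = 475410/121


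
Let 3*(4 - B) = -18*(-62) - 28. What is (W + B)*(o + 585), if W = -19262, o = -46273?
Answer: 2689287056/3 ≈ 8.9643e+8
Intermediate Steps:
B = -1076/3 (B = 4 - (-18*(-62) - 28)/3 = 4 - (1116 - 28)/3 = 4 - 1/3*1088 = 4 - 1088/3 = -1076/3 ≈ -358.67)
(W + B)*(o + 585) = (-19262 - 1076/3)*(-46273 + 585) = -58862/3*(-45688) = 2689287056/3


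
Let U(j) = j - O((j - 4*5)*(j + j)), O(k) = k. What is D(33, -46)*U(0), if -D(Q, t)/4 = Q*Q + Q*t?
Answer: 0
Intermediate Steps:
D(Q, t) = -4*Q**2 - 4*Q*t (D(Q, t) = -4*(Q*Q + Q*t) = -4*(Q**2 + Q*t) = -4*Q**2 - 4*Q*t)
U(j) = j - 2*j*(-20 + j) (U(j) = j - (j - 4*5)*(j + j) = j - (j - 20)*2*j = j - (-20 + j)*2*j = j - 2*j*(-20 + j))
D(33, -46)*U(0) = (-4*33*(33 - 46))*(0*(41 - 2*0)) = (-4*33*(-13))*(0*(41 + 0)) = 1716*(0*41) = 1716*0 = 0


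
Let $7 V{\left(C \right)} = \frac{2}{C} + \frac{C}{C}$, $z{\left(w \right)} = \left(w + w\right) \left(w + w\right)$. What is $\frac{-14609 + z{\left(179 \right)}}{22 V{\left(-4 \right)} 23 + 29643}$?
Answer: $\frac{794885}{207754} \approx 3.8261$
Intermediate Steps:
$z{\left(w \right)} = 4 w^{2}$ ($z{\left(w \right)} = 2 w 2 w = 4 w^{2}$)
$V{\left(C \right)} = \frac{1}{7} + \frac{2}{7 C}$ ($V{\left(C \right)} = \frac{\frac{2}{C} + \frac{C}{C}}{7} = \frac{\frac{2}{C} + 1}{7} = \frac{1 + \frac{2}{C}}{7} = \frac{1}{7} + \frac{2}{7 C}$)
$\frac{-14609 + z{\left(179 \right)}}{22 V{\left(-4 \right)} 23 + 29643} = \frac{-14609 + 4 \cdot 179^{2}}{22 \frac{2 - 4}{7 \left(-4\right)} 23 + 29643} = \frac{-14609 + 4 \cdot 32041}{22 \cdot \frac{1}{7} \left(- \frac{1}{4}\right) \left(-2\right) 23 + 29643} = \frac{-14609 + 128164}{22 \cdot \frac{1}{14} \cdot 23 + 29643} = \frac{113555}{\frac{11}{7} \cdot 23 + 29643} = \frac{113555}{\frac{253}{7} + 29643} = \frac{113555}{\frac{207754}{7}} = 113555 \cdot \frac{7}{207754} = \frac{794885}{207754}$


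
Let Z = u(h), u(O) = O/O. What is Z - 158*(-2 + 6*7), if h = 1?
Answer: -6319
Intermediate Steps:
u(O) = 1
Z = 1
Z - 158*(-2 + 6*7) = 1 - 158*(-2 + 6*7) = 1 - 158*(-2 + 42) = 1 - 158*40 = 1 - 6320 = -6319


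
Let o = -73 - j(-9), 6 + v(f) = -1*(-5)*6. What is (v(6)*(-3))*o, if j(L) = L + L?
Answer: 3960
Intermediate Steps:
j(L) = 2*L
v(f) = 24 (v(f) = -6 - 1*(-5)*6 = -6 + 5*6 = -6 + 30 = 24)
o = -55 (o = -73 - 2*(-9) = -73 - 1*(-18) = -73 + 18 = -55)
(v(6)*(-3))*o = (24*(-3))*(-55) = -72*(-55) = 3960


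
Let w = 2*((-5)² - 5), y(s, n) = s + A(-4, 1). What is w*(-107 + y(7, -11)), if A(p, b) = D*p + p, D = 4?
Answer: -4800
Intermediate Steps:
A(p, b) = 5*p (A(p, b) = 4*p + p = 5*p)
y(s, n) = -20 + s (y(s, n) = s + 5*(-4) = s - 20 = -20 + s)
w = 40 (w = 2*(25 - 5) = 2*20 = 40)
w*(-107 + y(7, -11)) = 40*(-107 + (-20 + 7)) = 40*(-107 - 13) = 40*(-120) = -4800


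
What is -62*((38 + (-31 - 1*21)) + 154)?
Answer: -8680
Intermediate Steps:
-62*((38 + (-31 - 1*21)) + 154) = -62*((38 + (-31 - 21)) + 154) = -62*((38 - 52) + 154) = -62*(-14 + 154) = -62*140 = -8680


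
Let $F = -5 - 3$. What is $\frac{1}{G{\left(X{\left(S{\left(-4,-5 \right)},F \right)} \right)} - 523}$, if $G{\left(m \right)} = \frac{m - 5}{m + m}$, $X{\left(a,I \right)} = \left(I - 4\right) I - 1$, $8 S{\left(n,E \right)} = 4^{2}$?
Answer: $- \frac{19}{9928} \approx -0.0019138$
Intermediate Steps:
$S{\left(n,E \right)} = 2$ ($S{\left(n,E \right)} = \frac{4^{2}}{8} = \frac{1}{8} \cdot 16 = 2$)
$F = -8$
$X{\left(a,I \right)} = -1 + I \left(-4 + I\right)$ ($X{\left(a,I \right)} = \left(-4 + I\right) I - 1 = I \left(-4 + I\right) - 1 = -1 + I \left(-4 + I\right)$)
$G{\left(m \right)} = \frac{-5 + m}{2 m}$
$\frac{1}{G{\left(X{\left(S{\left(-4,-5 \right)},F \right)} \right)} - 523} = \frac{1}{\frac{-5 - \left(-31 - 64\right)}{2 \left(-1 + \left(-8\right)^{2} - -32\right)} - 523} = \frac{1}{\frac{-5 + \left(-1 + 64 + 32\right)}{2 \left(-1 + 64 + 32\right)} - 523} = \frac{1}{\frac{-5 + 95}{2 \cdot 95} - 523} = \frac{1}{\frac{1}{2} \cdot \frac{1}{95} \cdot 90 - 523} = \frac{1}{\frac{9}{19} - 523} = \frac{1}{- \frac{9928}{19}} = - \frac{19}{9928}$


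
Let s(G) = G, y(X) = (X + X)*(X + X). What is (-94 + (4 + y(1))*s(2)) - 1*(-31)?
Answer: -47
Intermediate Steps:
y(X) = 4*X² (y(X) = (2*X)*(2*X) = 4*X²)
(-94 + (4 + y(1))*s(2)) - 1*(-31) = (-94 + (4 + 4*1²)*2) - 1*(-31) = (-94 + (4 + 4*1)*2) + 31 = (-94 + (4 + 4)*2) + 31 = (-94 + 8*2) + 31 = (-94 + 16) + 31 = -78 + 31 = -47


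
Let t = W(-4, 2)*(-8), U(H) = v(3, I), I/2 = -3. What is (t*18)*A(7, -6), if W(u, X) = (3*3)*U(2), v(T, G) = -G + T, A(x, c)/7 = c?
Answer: 489888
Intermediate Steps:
I = -6 (I = 2*(-3) = -6)
A(x, c) = 7*c
v(T, G) = T - G
U(H) = 9 (U(H) = 3 - 1*(-6) = 3 + 6 = 9)
W(u, X) = 81 (W(u, X) = (3*3)*9 = 9*9 = 81)
t = -648 (t = 81*(-8) = -648)
(t*18)*A(7, -6) = (-648*18)*(7*(-6)) = -11664*(-42) = 489888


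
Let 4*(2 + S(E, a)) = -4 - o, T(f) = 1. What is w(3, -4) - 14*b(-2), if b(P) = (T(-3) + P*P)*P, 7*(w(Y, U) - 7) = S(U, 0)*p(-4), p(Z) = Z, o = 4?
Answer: 1045/7 ≈ 149.29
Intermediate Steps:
S(E, a) = -4 (S(E, a) = -2 + (-4 - 1*4)/4 = -2 + (-4 - 4)/4 = -2 + (¼)*(-8) = -2 - 2 = -4)
w(Y, U) = 65/7 (w(Y, U) = 7 + (-4*(-4))/7 = 7 + (⅐)*16 = 7 + 16/7 = 65/7)
b(P) = P*(1 + P²) (b(P) = (1 + P*P)*P = (1 + P²)*P = P*(1 + P²))
w(3, -4) - 14*b(-2) = 65/7 - 14*(-2 + (-2)³) = 65/7 - 14*(-2 - 8) = 65/7 - 14*(-10) = 65/7 + 140 = 1045/7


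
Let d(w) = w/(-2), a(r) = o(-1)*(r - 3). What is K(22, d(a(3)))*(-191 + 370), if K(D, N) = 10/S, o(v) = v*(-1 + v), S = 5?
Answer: 358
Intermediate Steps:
a(r) = -6 + 2*r (a(r) = (-(-1 - 1))*(r - 3) = (-1*(-2))*(-3 + r) = 2*(-3 + r) = -6 + 2*r)
d(w) = -w/2 (d(w) = w*(-½) = -w/2)
K(D, N) = 2 (K(D, N) = 10/5 = 10*(⅕) = 2)
K(22, d(a(3)))*(-191 + 370) = 2*(-191 + 370) = 2*179 = 358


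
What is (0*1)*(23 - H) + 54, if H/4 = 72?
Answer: 54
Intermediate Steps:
H = 288 (H = 4*72 = 288)
(0*1)*(23 - H) + 54 = (0*1)*(23 - 1*288) + 54 = 0*(23 - 288) + 54 = 0*(-265) + 54 = 0 + 54 = 54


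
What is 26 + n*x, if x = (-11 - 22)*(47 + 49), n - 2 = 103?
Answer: -332614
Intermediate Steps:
n = 105 (n = 2 + 103 = 105)
x = -3168 (x = -33*96 = -3168)
26 + n*x = 26 + 105*(-3168) = 26 - 332640 = -332614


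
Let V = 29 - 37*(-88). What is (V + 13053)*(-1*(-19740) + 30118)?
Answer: 814580004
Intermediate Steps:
V = 3285 (V = 29 + 3256 = 3285)
(V + 13053)*(-1*(-19740) + 30118) = (3285 + 13053)*(-1*(-19740) + 30118) = 16338*(19740 + 30118) = 16338*49858 = 814580004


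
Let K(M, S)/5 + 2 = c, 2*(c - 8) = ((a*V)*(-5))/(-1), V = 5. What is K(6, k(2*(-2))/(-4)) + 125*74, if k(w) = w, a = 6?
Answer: 9655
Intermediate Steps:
c = 83 (c = 8 + (((6*5)*(-5))/(-1))/2 = 8 + ((30*(-5))*(-1))/2 = 8 + (-150*(-1))/2 = 8 + (½)*150 = 8 + 75 = 83)
K(M, S) = 405 (K(M, S) = -10 + 5*83 = -10 + 415 = 405)
K(6, k(2*(-2))/(-4)) + 125*74 = 405 + 125*74 = 405 + 9250 = 9655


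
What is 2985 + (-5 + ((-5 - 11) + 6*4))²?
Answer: 2994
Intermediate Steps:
2985 + (-5 + ((-5 - 11) + 6*4))² = 2985 + (-5 + (-16 + 24))² = 2985 + (-5 + 8)² = 2985 + 3² = 2985 + 9 = 2994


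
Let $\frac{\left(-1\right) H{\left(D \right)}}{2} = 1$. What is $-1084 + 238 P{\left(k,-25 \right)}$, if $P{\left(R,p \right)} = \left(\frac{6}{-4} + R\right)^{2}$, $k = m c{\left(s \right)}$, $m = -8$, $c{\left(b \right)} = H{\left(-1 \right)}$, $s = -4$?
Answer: $\frac{97911}{2} \approx 48956.0$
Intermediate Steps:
$H{\left(D \right)} = -2$ ($H{\left(D \right)} = \left(-2\right) 1 = -2$)
$c{\left(b \right)} = -2$
$k = 16$ ($k = \left(-8\right) \left(-2\right) = 16$)
$P{\left(R,p \right)} = \left(- \frac{3}{2} + R\right)^{2}$ ($P{\left(R,p \right)} = \left(6 \left(- \frac{1}{4}\right) + R\right)^{2} = \left(- \frac{3}{2} + R\right)^{2}$)
$-1084 + 238 P{\left(k,-25 \right)} = -1084 + 238 \frac{\left(-3 + 2 \cdot 16\right)^{2}}{4} = -1084 + 238 \frac{\left(-3 + 32\right)^{2}}{4} = -1084 + 238 \frac{29^{2}}{4} = -1084 + 238 \cdot \frac{1}{4} \cdot 841 = -1084 + 238 \cdot \frac{841}{4} = -1084 + \frac{100079}{2} = \frac{97911}{2}$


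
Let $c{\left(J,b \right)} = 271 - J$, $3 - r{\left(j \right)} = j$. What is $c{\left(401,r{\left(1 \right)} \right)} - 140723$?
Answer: $-140853$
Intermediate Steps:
$r{\left(j \right)} = 3 - j$
$c{\left(401,r{\left(1 \right)} \right)} - 140723 = \left(271 - 401\right) - 140723 = -130 - 140723 = -140853$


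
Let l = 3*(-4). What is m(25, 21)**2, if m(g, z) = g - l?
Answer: 1369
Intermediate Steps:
l = -12
m(g, z) = 12 + g (m(g, z) = g - 1*(-12) = g + 12 = 12 + g)
m(25, 21)**2 = (12 + 25)**2 = 37**2 = 1369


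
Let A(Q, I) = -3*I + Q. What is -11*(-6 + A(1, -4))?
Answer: -77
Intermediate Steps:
A(Q, I) = Q - 3*I
-11*(-6 + A(1, -4)) = -11*(-6 + (1 - 3*(-4))) = -11*(-6 + (1 + 12)) = -11*(-6 + 13) = -11*7 = -77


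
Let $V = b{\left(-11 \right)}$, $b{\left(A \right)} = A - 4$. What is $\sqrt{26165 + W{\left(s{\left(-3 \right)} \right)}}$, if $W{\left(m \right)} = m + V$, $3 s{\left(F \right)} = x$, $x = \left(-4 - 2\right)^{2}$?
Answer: $\sqrt{26162} \approx 161.75$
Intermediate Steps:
$b{\left(A \right)} = -4 + A$
$x = 36$ ($x = \left(-6\right)^{2} = 36$)
$s{\left(F \right)} = 12$ ($s{\left(F \right)} = \frac{1}{3} \cdot 36 = 12$)
$V = -15$ ($V = -4 - 11 = -15$)
$W{\left(m \right)} = -15 + m$ ($W{\left(m \right)} = m - 15 = -15 + m$)
$\sqrt{26165 + W{\left(s{\left(-3 \right)} \right)}} = \sqrt{26165 + \left(-15 + 12\right)} = \sqrt{26165 - 3} = \sqrt{26162}$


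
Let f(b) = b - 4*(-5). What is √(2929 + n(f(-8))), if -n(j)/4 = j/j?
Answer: 15*√13 ≈ 54.083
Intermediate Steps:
f(b) = 20 + b (f(b) = b + 20 = 20 + b)
n(j) = -4 (n(j) = -4*j/j = -4*1 = -4)
√(2929 + n(f(-8))) = √(2929 - 4) = √2925 = 15*√13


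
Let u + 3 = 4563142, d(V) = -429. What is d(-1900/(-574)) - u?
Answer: -4563568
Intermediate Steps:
u = 4563139 (u = -3 + 4563142 = 4563139)
d(-1900/(-574)) - u = -429 - 1*4563139 = -429 - 4563139 = -4563568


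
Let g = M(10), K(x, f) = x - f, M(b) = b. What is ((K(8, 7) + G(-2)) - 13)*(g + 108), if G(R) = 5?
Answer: -826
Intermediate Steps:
g = 10
((K(8, 7) + G(-2)) - 13)*(g + 108) = (((8 - 1*7) + 5) - 13)*(10 + 108) = (((8 - 7) + 5) - 13)*118 = ((1 + 5) - 13)*118 = (6 - 13)*118 = -7*118 = -826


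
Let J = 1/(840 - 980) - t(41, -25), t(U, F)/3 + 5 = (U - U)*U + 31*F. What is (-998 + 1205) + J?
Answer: 356579/140 ≈ 2547.0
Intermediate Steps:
t(U, F) = -15 + 93*F (t(U, F) = -15 + 3*((U - U)*U + 31*F) = -15 + 3*(0*U + 31*F) = -15 + 3*(0 + 31*F) = -15 + 3*(31*F) = -15 + 93*F)
J = 327599/140 (J = 1/(840 - 980) - (-15 + 93*(-25)) = 1/(-140) - (-15 - 2325) = -1/140 - 1*(-2340) = -1/140 + 2340 = 327599/140 ≈ 2340.0)
(-998 + 1205) + J = (-998 + 1205) + 327599/140 = 207 + 327599/140 = 356579/140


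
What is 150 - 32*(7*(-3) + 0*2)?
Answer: 822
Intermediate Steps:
150 - 32*(7*(-3) + 0*2) = 150 - 32*(-21 + 0) = 150 - 32*(-21) = 150 + 672 = 822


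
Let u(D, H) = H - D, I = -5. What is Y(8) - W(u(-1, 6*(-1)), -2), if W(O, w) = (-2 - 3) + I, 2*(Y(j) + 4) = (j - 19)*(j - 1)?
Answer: -65/2 ≈ -32.500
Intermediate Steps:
Y(j) = -4 + (-1 + j)*(-19 + j)/2 (Y(j) = -4 + ((j - 19)*(j - 1))/2 = -4 + ((-19 + j)*(-1 + j))/2 = -4 + ((-1 + j)*(-19 + j))/2 = -4 + (-1 + j)*(-19 + j)/2)
W(O, w) = -10 (W(O, w) = (-2 - 3) - 5 = -5 - 5 = -10)
Y(8) - W(u(-1, 6*(-1)), -2) = (11/2 + (½)*8² - 10*8) - 1*(-10) = (11/2 + (½)*64 - 80) + 10 = (11/2 + 32 - 80) + 10 = -85/2 + 10 = -65/2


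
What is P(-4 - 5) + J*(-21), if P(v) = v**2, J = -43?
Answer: 984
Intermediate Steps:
P(-4 - 5) + J*(-21) = (-4 - 5)**2 - 43*(-21) = (-9)**2 + 903 = 81 + 903 = 984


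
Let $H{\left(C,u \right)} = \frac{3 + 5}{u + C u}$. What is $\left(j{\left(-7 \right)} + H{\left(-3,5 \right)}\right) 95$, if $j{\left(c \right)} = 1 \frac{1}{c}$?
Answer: $- \frac{627}{7} \approx -89.571$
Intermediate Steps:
$j{\left(c \right)} = \frac{1}{c}$
$H{\left(C,u \right)} = \frac{8}{u + C u}$
$\left(j{\left(-7 \right)} + H{\left(-3,5 \right)}\right) 95 = \left(\frac{1}{-7} + \frac{8}{5 \left(1 - 3\right)}\right) 95 = \left(- \frac{1}{7} + 8 \cdot \frac{1}{5} \frac{1}{-2}\right) 95 = \left(- \frac{1}{7} + 8 \cdot \frac{1}{5} \left(- \frac{1}{2}\right)\right) 95 = \left(- \frac{1}{7} - \frac{4}{5}\right) 95 = \left(- \frac{33}{35}\right) 95 = - \frac{627}{7}$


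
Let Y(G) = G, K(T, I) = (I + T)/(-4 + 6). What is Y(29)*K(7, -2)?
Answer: 145/2 ≈ 72.500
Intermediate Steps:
K(T, I) = I/2 + T/2 (K(T, I) = (I + T)/2 = (I + T)*(½) = I/2 + T/2)
Y(29)*K(7, -2) = 29*((½)*(-2) + (½)*7) = 29*(-1 + 7/2) = 29*(5/2) = 145/2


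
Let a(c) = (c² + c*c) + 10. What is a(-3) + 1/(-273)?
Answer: 7643/273 ≈ 27.996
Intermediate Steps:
a(c) = 10 + 2*c² (a(c) = (c² + c²) + 10 = 2*c² + 10 = 10 + 2*c²)
a(-3) + 1/(-273) = (10 + 2*(-3)²) + 1/(-273) = (10 + 2*9) - 1/273 = (10 + 18) - 1/273 = 28 - 1/273 = 7643/273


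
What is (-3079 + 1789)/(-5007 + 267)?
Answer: 43/158 ≈ 0.27215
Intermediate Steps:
(-3079 + 1789)/(-5007 + 267) = -1290/(-4740) = -1290*(-1/4740) = 43/158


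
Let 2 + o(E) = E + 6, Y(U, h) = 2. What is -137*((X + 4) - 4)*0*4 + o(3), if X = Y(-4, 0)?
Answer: 7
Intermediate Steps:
X = 2
o(E) = 4 + E (o(E) = -2 + (E + 6) = -2 + (6 + E) = 4 + E)
-137*((X + 4) - 4)*0*4 + o(3) = -137*((2 + 4) - 4)*0*4 + (4 + 3) = -137*(6 - 4)*0*4 + 7 = -137*2*0*4 + 7 = -0*4 + 7 = -137*0 + 7 = 0 + 7 = 7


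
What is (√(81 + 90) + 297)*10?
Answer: 2970 + 30*√19 ≈ 3100.8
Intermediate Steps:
(√(81 + 90) + 297)*10 = (√171 + 297)*10 = (3*√19 + 297)*10 = (297 + 3*√19)*10 = 2970 + 30*√19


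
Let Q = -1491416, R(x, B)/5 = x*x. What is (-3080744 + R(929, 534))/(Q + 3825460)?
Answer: 1234461/2334044 ≈ 0.52889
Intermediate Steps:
R(x, B) = 5*x² (R(x, B) = 5*(x*x) = 5*x²)
(-3080744 + R(929, 534))/(Q + 3825460) = (-3080744 + 5*929²)/(-1491416 + 3825460) = (-3080744 + 5*863041)/2334044 = (-3080744 + 4315205)*(1/2334044) = 1234461*(1/2334044) = 1234461/2334044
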